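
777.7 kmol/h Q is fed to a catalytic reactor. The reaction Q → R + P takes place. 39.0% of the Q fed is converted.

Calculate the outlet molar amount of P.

303 kmol/h

Q reacted = 0.39 × 777.7 = 303.3 kmol/h; ν_Q = −1, so ξ = 303.3/1 = 303.3 kmol/h.
Outlet amounts (n = n₀ + ν ξ):
  Q: 777.7 − 1(303.3) = 474.4
  R: 0 + 1(303.3) = 303.3
  P: 0 + 1(303.3) = 303.3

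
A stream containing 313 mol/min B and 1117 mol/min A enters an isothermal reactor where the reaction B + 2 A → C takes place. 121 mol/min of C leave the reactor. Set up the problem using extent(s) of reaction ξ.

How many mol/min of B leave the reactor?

For C: n = n₀ + 1ξ → 121 = 0 + 1ξ, giving ξ = 121 mol/min.
Outlet amounts (n = n₀ + ν ξ):
  B: 313 − 1(121) = 192
  A: 1117 − 2(121) = 875
  C: 0 + 1(121) = 121

192 mol/min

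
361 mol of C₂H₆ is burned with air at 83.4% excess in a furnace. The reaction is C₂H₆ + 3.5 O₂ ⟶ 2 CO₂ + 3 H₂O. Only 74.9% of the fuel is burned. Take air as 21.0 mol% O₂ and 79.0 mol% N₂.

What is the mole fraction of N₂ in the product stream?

Stoichiometric O₂ = 3.5 × 361 = 1264 mol; O₂ fed = 1264 × 1.834 = 2317 mol.
N₂ fed = 2317 × 79/21 = 8717 mol.
Fuel reacted = 0.749 × 361 → ξ = 270.4 mol.
Outlet (n = n₀ + ν ξ):
  C₂H₆: 361 − 1(270.4) = 90.61
  O₂: 2317 − 3.5(270.4) = 1371
  N₂: 8717 (inert)
  CO₂: 0 + 2(270.4) = 540.8
  H₂O: 0 + 3(270.4) = 811.2
Total out = 11530 mol; y_N₂ = 8717 / 11530 = 0.756.

0.756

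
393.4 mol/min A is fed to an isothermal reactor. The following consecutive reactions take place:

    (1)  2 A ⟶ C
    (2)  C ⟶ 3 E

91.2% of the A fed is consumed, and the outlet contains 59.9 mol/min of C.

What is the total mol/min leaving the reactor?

Conversion of A: A consumed = 2ξ₁ = 0.912 × 393.4 → ξ₁ = 179.4 mol/min.
C balance: n_C = 0 + 1ξ₁ − 1ξ₂ = 59.9 → ξ₂ = (1·179.4 − 59.9)/1 = 119.5 mol/min.
Outlet amounts (n = n₀ + Σ ν·ξ):
  A: 393.4 − 2(179.4) = 34.62
  C: 0 + 1(179.4) − 1(119.5) = 59.9
  E: 0 + 3(119.5) = 358.5
Total out = 34.62 + 59.9 + 358.5 = 453 mol/min.

453 mol/min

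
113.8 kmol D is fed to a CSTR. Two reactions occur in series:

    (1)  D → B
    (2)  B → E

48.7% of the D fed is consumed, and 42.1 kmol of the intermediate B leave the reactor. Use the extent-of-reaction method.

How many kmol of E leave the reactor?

Conversion of D: D consumed = 1ξ₁ = 0.487 × 113.8 → ξ₁ = 55.42 kmol.
B balance: n_B = 0 + 1ξ₁ − 1ξ₂ = 42.1 → ξ₂ = (1·55.42 − 42.1)/1 = 13.32 kmol.
Outlet amounts (n = n₀ + Σ ν·ξ):
  D: 113.8 − 1(55.42) = 58.38
  B: 0 + 1(55.42) − 1(13.32) = 42.1
  E: 0 + 1(13.32) = 13.32

13.3 kmol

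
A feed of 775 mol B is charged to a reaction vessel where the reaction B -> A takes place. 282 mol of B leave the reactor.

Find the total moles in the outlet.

775 mol

For B: n = n₀ − 1ξ → 282 = 775 − 1ξ, giving ξ = 493 mol.
Outlet amounts (n = n₀ + ν ξ):
  B: 775 − 1(493) = 282
  A: 0 + 1(493) = 493
Total out = 282 + 493 = 775 mol.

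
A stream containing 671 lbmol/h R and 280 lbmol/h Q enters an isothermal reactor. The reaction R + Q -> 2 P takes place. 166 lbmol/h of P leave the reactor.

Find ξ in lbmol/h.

For P: n = n₀ + 2ξ → 166 = 0 + 2ξ, giving ξ = 83 lbmol/h.
Outlet amounts (n = n₀ + ν ξ):
  R: 671 − 1(83) = 588
  Q: 280 − 1(83) = 197
  P: 0 + 2(83) = 166

ξ = 83 lbmol/h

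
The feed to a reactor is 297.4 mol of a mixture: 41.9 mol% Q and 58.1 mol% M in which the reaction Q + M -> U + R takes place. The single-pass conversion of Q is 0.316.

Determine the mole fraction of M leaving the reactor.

Q reacted = 0.316 × 124.6 = 39.38 mol; ν_Q = −1, so ξ = 39.38/1 = 39.38 mol.
Outlet amounts (n = n₀ + ν ξ):
  Q: 124.6 − 1(39.38) = 85.23
  M: 172.8 − 1(39.38) = 133.4
  U: 0 + 1(39.38) = 39.38
  R: 0 + 1(39.38) = 39.38
Total out = 297.4 mol; y_M = 133.4 / 297.4 = 0.4486.

0.449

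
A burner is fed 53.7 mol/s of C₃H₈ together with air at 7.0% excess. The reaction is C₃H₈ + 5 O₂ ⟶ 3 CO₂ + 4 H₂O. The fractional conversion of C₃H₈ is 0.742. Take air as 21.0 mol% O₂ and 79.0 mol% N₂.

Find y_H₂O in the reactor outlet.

0.109

Stoichiometric O₂ = 5 × 53.7 = 268.5 mol/s; O₂ fed = 268.5 × 1.070 = 287.3 mol/s.
N₂ fed = 287.3 × 79/21 = 1081 mol/s.
Fuel reacted = 0.742 × 53.7 → ξ = 39.85 mol/s.
Outlet (n = n₀ + ν ξ):
  C₃H₈: 53.7 − 1(39.85) = 13.85
  O₂: 287.3 − 5(39.85) = 88.07
  N₂: 1081 (inert)
  CO₂: 0 + 3(39.85) = 119.5
  H₂O: 0 + 4(39.85) = 159.4
Total out = 1462 mol/s; y_H₂O = 159.4 / 1462 = 0.109.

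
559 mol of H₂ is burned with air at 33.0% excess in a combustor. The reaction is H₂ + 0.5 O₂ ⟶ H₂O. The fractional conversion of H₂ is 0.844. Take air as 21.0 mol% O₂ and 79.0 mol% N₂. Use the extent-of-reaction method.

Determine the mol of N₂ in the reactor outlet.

1400 mol

Stoichiometric O₂ = 0.5 × 559 = 279.5 mol; O₂ fed = 279.5 × 1.330 = 371.7 mol.
N₂ fed = 371.7 × 79/21 = 1398 mol.
Fuel reacted = 0.844 × 559 → ξ = 471.8 mol.
Outlet (n = n₀ + ν ξ):
  H₂: 559 − 1(471.8) = 87.2
  O₂: 371.7 − 0.5(471.8) = 135.8
  N₂: 1398 (inert)
  H₂O: 0 + 1(471.8) = 471.8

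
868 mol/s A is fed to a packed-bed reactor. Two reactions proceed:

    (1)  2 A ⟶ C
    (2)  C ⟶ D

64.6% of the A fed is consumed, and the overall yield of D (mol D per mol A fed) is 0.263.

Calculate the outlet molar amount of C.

Conversion of A: A consumed = 2ξ₁ = 0.646 × 868 → ξ₁ = 280.4 mol/s.
Yield of D: 1ξ₂ / 868 = 0.263 → ξ₂ = 228.3 mol/s.
Outlet amounts (n = n₀ + Σ ν·ξ):
  A: 868 − 2(280.4) = 307.3
  C: 0 + 1(280.4) − 1(228.3) = 52.08
  D: 0 + 1(228.3) = 228.3

52.1 mol/s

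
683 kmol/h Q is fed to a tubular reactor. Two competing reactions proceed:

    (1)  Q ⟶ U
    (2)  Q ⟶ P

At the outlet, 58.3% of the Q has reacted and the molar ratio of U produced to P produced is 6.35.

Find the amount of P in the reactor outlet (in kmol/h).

Conversion of Q: Q consumed = 0.583 × 683 = 398.2 kmol/h = 1ξ₁ + 1ξ₂.
Selectivity: 1ξ₁ / (1ξ₂) = 6.35 → ξ₁ = 6.35 ξ₂.
Substitute: (1·6.35 + 1) ξ₂ = 398.2 → ξ₂ = 54.18 kmol/h, ξ₁ = 344 kmol/h.
Outlet amounts (n = n₀ + Σ ν·ξ):
  Q: 683 − 1(344) − 1(54.18) = 284.8
  U: 0 + 1(344) = 344
  P: 0 + 1(54.18) = 54.18

54.2 kmol/h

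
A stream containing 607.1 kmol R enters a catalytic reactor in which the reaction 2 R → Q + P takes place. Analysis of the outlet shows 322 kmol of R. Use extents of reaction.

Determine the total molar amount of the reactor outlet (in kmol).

607 kmol

For R: n = n₀ − 2ξ → 322 = 607.1 − 2ξ, giving ξ = 142.6 kmol.
Outlet amounts (n = n₀ + ν ξ):
  R: 607.1 − 2(142.6) = 322
  Q: 0 + 1(142.6) = 142.6
  P: 0 + 1(142.6) = 142.6
Total out = 322 + 142.6 + 142.6 = 607.1 kmol.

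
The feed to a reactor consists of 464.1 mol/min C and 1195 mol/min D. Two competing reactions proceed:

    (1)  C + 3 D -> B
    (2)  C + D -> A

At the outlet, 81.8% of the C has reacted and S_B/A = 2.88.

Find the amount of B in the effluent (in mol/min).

Conversion of C: C consumed = 0.818 × 464.1 = 379.6 mol/min = 1ξ₁ + 1ξ₂.
Selectivity: 1ξ₁ / (1ξ₂) = 2.88 → ξ₁ = 2.88 ξ₂.
Substitute: (1·2.88 + 1) ξ₂ = 379.6 → ξ₂ = 97.84 mol/min, ξ₁ = 281.8 mol/min.
Outlet amounts (n = n₀ + Σ ν·ξ):
  C: 464.1 − 1(281.8) − 1(97.84) = 84.47
  D: 1195 − 3(281.8) − 1(97.84) = 251.8
  B: 0 + 1(281.8) = 281.8
  A: 0 + 1(97.84) = 97.84

282 mol/min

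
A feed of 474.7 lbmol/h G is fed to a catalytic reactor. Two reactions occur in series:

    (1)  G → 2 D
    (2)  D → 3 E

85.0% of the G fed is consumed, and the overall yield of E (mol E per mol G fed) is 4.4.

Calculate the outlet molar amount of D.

Conversion of G: G consumed = 1ξ₁ = 0.85 × 474.7 → ξ₁ = 403.5 lbmol/h.
Yield of E: 3ξ₂ / 474.7 = 4.4 → ξ₂ = 696.2 lbmol/h.
Outlet amounts (n = n₀ + Σ ν·ξ):
  G: 474.7 − 1(403.5) = 71.2
  D: 0 + 2(403.5) − 1(696.2) = 110.8
  E: 0 + 3(696.2) = 2089

111 lbmol/h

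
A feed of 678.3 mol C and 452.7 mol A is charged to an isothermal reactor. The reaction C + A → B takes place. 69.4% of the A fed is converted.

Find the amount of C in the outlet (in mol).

364 mol

A reacted = 0.694 × 452.7 = 314.2 mol; ν_A = −1, so ξ = 314.2/1 = 314.2 mol.
Outlet amounts (n = n₀ + ν ξ):
  C: 678.3 − 1(314.2) = 364.1
  A: 452.7 − 1(314.2) = 138.5
  B: 0 + 1(314.2) = 314.2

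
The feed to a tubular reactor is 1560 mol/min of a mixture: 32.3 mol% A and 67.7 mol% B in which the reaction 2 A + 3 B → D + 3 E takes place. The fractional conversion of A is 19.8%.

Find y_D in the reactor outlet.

0.033

A reacted = 0.198 × 503.9 = 99.77 mol/min; ν_A = −2, so ξ = 99.77/2 = 49.88 mol/min.
Outlet amounts (n = n₀ + ν ξ):
  A: 503.9 − 2(49.88) = 404.1
  B: 1056 − 3(49.88) = 906.5
  D: 0 + 1(49.88) = 49.88
  E: 0 + 3(49.88) = 149.7
Total out = 1510 mol/min; y_D = 49.88 / 1510 = 0.03303.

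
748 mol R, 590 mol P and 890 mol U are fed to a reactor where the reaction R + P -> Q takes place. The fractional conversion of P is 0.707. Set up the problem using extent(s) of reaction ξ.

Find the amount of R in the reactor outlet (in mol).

331 mol

P reacted = 0.707 × 590 = 417.1 mol; ν_P = −1, so ξ = 417.1/1 = 417.1 mol.
Outlet amounts (n = n₀ + ν ξ):
  R: 748 − 1(417.1) = 330.9
  P: 590 − 1(417.1) = 172.9
  Q: 0 + 1(417.1) = 417.1
  U: 890 (inert)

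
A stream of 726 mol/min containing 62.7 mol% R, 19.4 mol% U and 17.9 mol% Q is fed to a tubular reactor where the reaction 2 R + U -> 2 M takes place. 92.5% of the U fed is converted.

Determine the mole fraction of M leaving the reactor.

U reacted = 0.925 × 140.8 = 130.3 mol/min; ν_U = −1, so ξ = 130.3/1 = 130.3 mol/min.
Outlet amounts (n = n₀ + ν ξ):
  R: 455.2 − 2(130.3) = 194.6
  U: 140.8 − 1(130.3) = 10.56
  M: 0 + 2(130.3) = 260.6
  Q: 130 (inert)
Total out = 595.7 mol/min; y_M = 260.6 / 595.7 = 0.4374.

0.437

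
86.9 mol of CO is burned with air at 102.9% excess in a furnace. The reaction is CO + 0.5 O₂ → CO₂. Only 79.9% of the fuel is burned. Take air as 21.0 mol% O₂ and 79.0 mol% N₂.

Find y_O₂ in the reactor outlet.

0.113

Stoichiometric O₂ = 0.5 × 86.9 = 43.45 mol; O₂ fed = 43.45 × 2.029 = 88.16 mol.
N₂ fed = 88.16 × 79/21 = 331.6 mol.
Fuel reacted = 0.799 × 86.9 → ξ = 69.43 mol.
Outlet (n = n₀ + ν ξ):
  CO: 86.9 − 1(69.43) = 17.47
  O₂: 88.16 − 0.5(69.43) = 53.44
  N₂: 331.6 (inert)
  CO₂: 0 + 1(69.43) = 69.43
Total out = 472 mol; y_O₂ = 53.44 / 472 = 0.1132.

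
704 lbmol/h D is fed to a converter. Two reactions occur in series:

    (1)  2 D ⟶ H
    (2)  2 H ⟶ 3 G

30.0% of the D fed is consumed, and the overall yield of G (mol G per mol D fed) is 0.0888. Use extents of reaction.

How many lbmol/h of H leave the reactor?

Conversion of D: D consumed = 2ξ₁ = 0.3 × 704 → ξ₁ = 105.6 lbmol/h.
Yield of G: 3ξ₂ / 704 = 0.0888 → ξ₂ = 20.84 lbmol/h.
Outlet amounts (n = n₀ + Σ ν·ξ):
  D: 704 − 2(105.6) = 492.8
  H: 0 + 1(105.6) − 2(20.84) = 63.92
  G: 0 + 3(20.84) = 62.52

63.9 lbmol/h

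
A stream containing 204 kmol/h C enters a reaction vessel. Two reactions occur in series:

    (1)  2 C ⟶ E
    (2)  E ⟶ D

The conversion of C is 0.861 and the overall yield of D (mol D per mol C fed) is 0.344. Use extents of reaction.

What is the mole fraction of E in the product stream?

Conversion of C: C consumed = 2ξ₁ = 0.861 × 204 → ξ₁ = 87.82 kmol/h.
Yield of D: 1ξ₂ / 204 = 0.344 → ξ₂ = 70.18 kmol/h.
Outlet amounts (n = n₀ + Σ ν·ξ):
  C: 204 − 2(87.82) = 28.36
  E: 0 + 1(87.82) − 1(70.18) = 17.65
  D: 0 + 1(70.18) = 70.18
Total out = 116.2 kmol/h; y_E = 17.65 / 116.2 = 0.1519.

0.152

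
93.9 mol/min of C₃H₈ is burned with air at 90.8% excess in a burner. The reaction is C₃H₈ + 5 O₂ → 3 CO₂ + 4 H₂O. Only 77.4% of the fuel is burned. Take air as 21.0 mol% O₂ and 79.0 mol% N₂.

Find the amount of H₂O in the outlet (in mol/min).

291 mol/min

Stoichiometric O₂ = 5 × 93.9 = 469.5 mol/min; O₂ fed = 469.5 × 1.908 = 895.8 mol/min.
N₂ fed = 895.8 × 79/21 = 3370 mol/min.
Fuel reacted = 0.774 × 93.9 → ξ = 72.68 mol/min.
Outlet (n = n₀ + ν ξ):
  C₃H₈: 93.9 − 1(72.68) = 21.22
  O₂: 895.8 − 5(72.68) = 532.4
  N₂: 3370 (inert)
  CO₂: 0 + 3(72.68) = 218
  H₂O: 0 + 4(72.68) = 290.7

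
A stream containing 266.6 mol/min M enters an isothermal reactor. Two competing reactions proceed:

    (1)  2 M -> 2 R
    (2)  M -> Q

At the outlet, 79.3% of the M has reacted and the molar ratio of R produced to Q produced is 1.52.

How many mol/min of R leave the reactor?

Conversion of M: M consumed = 0.793 × 266.6 = 211.4 mol/min = 2ξ₁ + 1ξ₂.
Selectivity: 2ξ₁ / (1ξ₂) = 1.52 → ξ₁ = 0.76 ξ₂.
Substitute: (2·0.76 + 1) ξ₂ = 211.4 → ξ₂ = 83.89 mol/min, ξ₁ = 63.76 mol/min.
Outlet amounts (n = n₀ + Σ ν·ξ):
  M: 266.6 − 2(63.76) − 1(83.89) = 55.19
  R: 0 + 2(63.76) = 127.5
  Q: 0 + 1(83.89) = 83.89

128 mol/min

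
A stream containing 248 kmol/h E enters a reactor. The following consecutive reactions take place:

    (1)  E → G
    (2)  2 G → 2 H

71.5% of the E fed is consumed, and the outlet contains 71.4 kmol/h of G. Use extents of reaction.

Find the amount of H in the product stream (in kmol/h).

106 kmol/h

Conversion of E: E consumed = 1ξ₁ = 0.715 × 248 → ξ₁ = 177.3 kmol/h.
G balance: n_G = 0 + 1ξ₁ − 2ξ₂ = 71.4 → ξ₂ = (1·177.3 − 71.4)/2 = 52.96 kmol/h.
Outlet amounts (n = n₀ + Σ ν·ξ):
  E: 248 − 1(177.3) = 70.68
  G: 0 + 1(177.3) − 2(52.96) = 71.4
  H: 0 + 2(52.96) = 105.9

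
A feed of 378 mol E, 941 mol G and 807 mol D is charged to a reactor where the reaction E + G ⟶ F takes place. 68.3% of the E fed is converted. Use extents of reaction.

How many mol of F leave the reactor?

258 mol

E reacted = 0.683 × 378 = 258.2 mol; ν_E = −1, so ξ = 258.2/1 = 258.2 mol.
Outlet amounts (n = n₀ + ν ξ):
  E: 378 − 1(258.2) = 119.8
  G: 941 − 1(258.2) = 682.8
  F: 0 + 1(258.2) = 258.2
  D: 807 (inert)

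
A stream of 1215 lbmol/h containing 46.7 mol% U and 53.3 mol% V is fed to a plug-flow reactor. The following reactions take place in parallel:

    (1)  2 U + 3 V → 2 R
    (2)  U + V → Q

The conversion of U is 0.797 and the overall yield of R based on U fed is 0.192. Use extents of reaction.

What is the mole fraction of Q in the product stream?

Yield of R: 2ξ₁ / 567.4 = 0.192 → ξ₁ = 54.47 lbmol/h.
Conversion of U: 2ξ₁ + 1ξ₂ = 0.797 × 567.4 = 452.2 → ξ₂ = 343.3 lbmol/h.
Outlet amounts (n = n₀ + Σ ν·ξ):
  U: 567.4 − 2(54.47) − 1(343.3) = 115.2
  V: 647.6 − 3(54.47) − 1(343.3) = 140.9
  R: 0 + 2(54.47) = 108.9
  Q: 0 + 1(343.3) = 343.3
Total out = 708.3 lbmol/h; y_Q = 343.3 / 708.3 = 0.4846.

0.485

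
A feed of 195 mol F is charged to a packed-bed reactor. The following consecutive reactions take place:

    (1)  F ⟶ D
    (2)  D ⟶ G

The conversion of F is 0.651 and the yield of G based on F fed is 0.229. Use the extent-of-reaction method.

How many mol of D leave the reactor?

82.3 mol

Conversion of F: F consumed = 1ξ₁ = 0.651 × 195 → ξ₁ = 126.9 mol.
Yield of G: 1ξ₂ / 195 = 0.229 → ξ₂ = 44.66 mol.
Outlet amounts (n = n₀ + Σ ν·ξ):
  F: 195 − 1(126.9) = 68.05
  D: 0 + 1(126.9) − 1(44.66) = 82.29
  G: 0 + 1(44.66) = 44.66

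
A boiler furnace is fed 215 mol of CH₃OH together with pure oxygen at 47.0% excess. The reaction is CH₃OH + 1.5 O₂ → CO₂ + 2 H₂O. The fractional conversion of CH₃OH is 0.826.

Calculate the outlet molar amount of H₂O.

Stoichiometric O₂ = 1.5 × 215 = 322.5 mol; O₂ fed = 322.5 × 1.470 = 474.1 mol.
Fuel reacted = 0.826 × 215 → ξ = 177.6 mol.
Outlet (n = n₀ + ν ξ):
  CH₃OH: 215 − 1(177.6) = 37.41
  O₂: 474.1 − 1.5(177.6) = 207.7
  CO₂: 0 + 1(177.6) = 177.6
  H₂O: 0 + 2(177.6) = 355.2

355 mol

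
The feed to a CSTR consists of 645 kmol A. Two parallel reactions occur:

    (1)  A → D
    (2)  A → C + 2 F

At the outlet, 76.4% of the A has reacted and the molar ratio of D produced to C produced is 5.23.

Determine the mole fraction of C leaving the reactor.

Conversion of A: A consumed = 0.764 × 645 = 492.8 kmol = 1ξ₁ + 1ξ₂.
Selectivity: 1ξ₁ / (1ξ₂) = 5.23 → ξ₁ = 5.23 ξ₂.
Substitute: (1·5.23 + 1) ξ₂ = 492.8 → ξ₂ = 79.1 kmol, ξ₁ = 413.7 kmol.
Outlet amounts (n = n₀ + Σ ν·ξ):
  A: 645 − 1(413.7) − 1(79.1) = 152.2
  D: 0 + 1(413.7) = 413.7
  C: 0 + 1(79.1) = 79.1
  F: 0 + 2(79.1) = 158.2
Total out = 803.2 kmol; y_C = 79.1 / 803.2 = 0.09848.

0.0985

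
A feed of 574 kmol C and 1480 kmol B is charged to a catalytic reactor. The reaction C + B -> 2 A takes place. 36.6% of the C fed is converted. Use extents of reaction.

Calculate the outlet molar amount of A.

C reacted = 0.366 × 574 = 210.1 kmol; ν_C = −1, so ξ = 210.1/1 = 210.1 kmol.
Outlet amounts (n = n₀ + ν ξ):
  C: 574 − 1(210.1) = 363.9
  B: 1480 − 1(210.1) = 1270
  A: 0 + 2(210.1) = 420.2

420 kmol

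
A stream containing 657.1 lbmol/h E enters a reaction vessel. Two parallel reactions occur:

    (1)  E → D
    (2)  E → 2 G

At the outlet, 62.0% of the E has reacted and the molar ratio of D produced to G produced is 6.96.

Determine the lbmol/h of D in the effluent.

Conversion of E: E consumed = 0.62 × 657.1 = 407.4 lbmol/h = 1ξ₁ + 1ξ₂.
Selectivity: 1ξ₁ / (2ξ₂) = 6.96 → ξ₁ = 13.92 ξ₂.
Substitute: (1·13.92 + 1) ξ₂ = 407.4 → ξ₂ = 27.31 lbmol/h, ξ₁ = 380.1 lbmol/h.
Outlet amounts (n = n₀ + Σ ν·ξ):
  E: 657.1 − 1(380.1) − 1(27.31) = 249.7
  D: 0 + 1(380.1) = 380.1
  G: 0 + 2(27.31) = 54.61

380 lbmol/h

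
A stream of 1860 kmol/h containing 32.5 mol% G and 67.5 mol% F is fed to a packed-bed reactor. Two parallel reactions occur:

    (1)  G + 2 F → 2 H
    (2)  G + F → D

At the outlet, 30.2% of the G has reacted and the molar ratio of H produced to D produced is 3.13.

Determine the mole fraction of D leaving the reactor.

0.0424

Conversion of G: G consumed = 0.302 × 604.5 = 182.6 kmol/h = 1ξ₁ + 1ξ₂.
Selectivity: 2ξ₁ / (1ξ₂) = 3.13 → ξ₁ = 1.565 ξ₂.
Substitute: (1·1.565 + 1) ξ₂ = 182.6 → ξ₂ = 71.17 kmol/h, ξ₁ = 111.4 kmol/h.
Outlet amounts (n = n₀ + Σ ν·ξ):
  G: 604.5 − 1(111.4) − 1(71.17) = 421.9
  F: 1256 − 2(111.4) − 1(71.17) = 961.6
  H: 0 + 2(111.4) = 222.8
  D: 0 + 1(71.17) = 71.17
Total out = 1677 kmol/h; y_D = 71.17 / 1677 = 0.04243.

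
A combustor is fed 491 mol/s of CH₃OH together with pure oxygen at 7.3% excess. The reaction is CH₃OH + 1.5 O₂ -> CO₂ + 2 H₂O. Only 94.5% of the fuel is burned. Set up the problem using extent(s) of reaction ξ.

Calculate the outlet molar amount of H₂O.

Stoichiometric O₂ = 1.5 × 491 = 736.5 mol/s; O₂ fed = 736.5 × 1.073 = 790.3 mol/s.
Fuel reacted = 0.945 × 491 → ξ = 464 mol/s.
Outlet (n = n₀ + ν ξ):
  CH₃OH: 491 − 1(464) = 27.01
  O₂: 790.3 − 1.5(464) = 94.27
  CO₂: 0 + 1(464) = 464
  H₂O: 0 + 2(464) = 928

928 mol/s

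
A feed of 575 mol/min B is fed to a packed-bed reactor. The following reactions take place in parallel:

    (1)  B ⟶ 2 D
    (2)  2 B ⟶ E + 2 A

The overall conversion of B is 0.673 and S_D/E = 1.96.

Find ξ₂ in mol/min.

ξ₂ = 130 mol/min

Conversion of B: B consumed = 0.673 × 575 = 387 mol/min = 1ξ₁ + 2ξ₂.
Selectivity: 2ξ₁ / (1ξ₂) = 1.96 → ξ₁ = 0.98 ξ₂.
Substitute: (1·0.98 + 2) ξ₂ = 387 → ξ₂ = 129.9 mol/min, ξ₁ = 127.3 mol/min.
Outlet amounts (n = n₀ + Σ ν·ξ):
  B: 575 − 1(127.3) − 2(129.9) = 188
  D: 0 + 2(127.3) = 254.5
  E: 0 + 1(129.9) = 129.9
  A: 0 + 2(129.9) = 259.7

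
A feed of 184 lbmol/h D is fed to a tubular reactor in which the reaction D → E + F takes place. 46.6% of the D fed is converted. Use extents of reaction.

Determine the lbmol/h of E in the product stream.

85.7 lbmol/h

D reacted = 0.466 × 184 = 85.74 lbmol/h; ν_D = −1, so ξ = 85.74/1 = 85.74 lbmol/h.
Outlet amounts (n = n₀ + ν ξ):
  D: 184 − 1(85.74) = 98.26
  E: 0 + 1(85.74) = 85.74
  F: 0 + 1(85.74) = 85.74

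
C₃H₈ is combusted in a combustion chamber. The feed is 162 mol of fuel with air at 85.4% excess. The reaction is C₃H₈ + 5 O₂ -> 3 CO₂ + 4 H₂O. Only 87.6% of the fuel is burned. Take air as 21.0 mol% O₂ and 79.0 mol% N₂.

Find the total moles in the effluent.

7460 mol

Stoichiometric O₂ = 5 × 162 = 810 mol; O₂ fed = 810 × 1.854 = 1502 mol.
N₂ fed = 1502 × 79/21 = 5649 mol.
Fuel reacted = 0.876 × 162 → ξ = 141.9 mol.
Outlet (n = n₀ + ν ξ):
  C₃H₈: 162 − 1(141.9) = 20.09
  O₂: 1502 − 5(141.9) = 792.2
  N₂: 5649 (inert)
  CO₂: 0 + 3(141.9) = 425.7
  H₂O: 0 + 4(141.9) = 567.6
Total out = 20.09 + 792.2 + 5649 + 425.7 + 567.6 = 7455 mol.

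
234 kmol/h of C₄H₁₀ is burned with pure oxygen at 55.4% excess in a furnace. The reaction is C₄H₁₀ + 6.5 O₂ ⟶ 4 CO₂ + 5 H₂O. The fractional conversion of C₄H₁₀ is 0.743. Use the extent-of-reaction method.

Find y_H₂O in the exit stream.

0.304

Stoichiometric O₂ = 6.5 × 234 = 1521 kmol/h; O₂ fed = 1521 × 1.554 = 2364 kmol/h.
Fuel reacted = 0.743 × 234 → ξ = 173.9 kmol/h.
Outlet (n = n₀ + ν ξ):
  C₄H₁₀: 234 − 1(173.9) = 60.14
  O₂: 2364 − 6.5(173.9) = 1234
  CO₂: 0 + 4(173.9) = 695.4
  H₂O: 0 + 5(173.9) = 869.3
Total out = 2858 kmol/h; y_H₂O = 869.3 / 2858 = 0.3041.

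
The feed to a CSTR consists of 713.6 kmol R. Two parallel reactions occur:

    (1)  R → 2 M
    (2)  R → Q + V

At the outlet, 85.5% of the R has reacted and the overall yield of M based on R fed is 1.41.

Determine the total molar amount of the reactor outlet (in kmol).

1320 kmol

Yield of M: 2ξ₁ / 713.6 = 1.41 → ξ₁ = 503.1 kmol.
Conversion of R: 1ξ₁ + 1ξ₂ = 0.855 × 713.6 = 610.1 → ξ₂ = 107 kmol.
Outlet amounts (n = n₀ + Σ ν·ξ):
  R: 713.6 − 1(503.1) − 1(107) = 103.5
  M: 0 + 2(503.1) = 1006
  Q: 0 + 1(107) = 107
  V: 0 + 1(107) = 107
Total out = 103.5 + 1006 + 107 + 107 = 1324 kmol.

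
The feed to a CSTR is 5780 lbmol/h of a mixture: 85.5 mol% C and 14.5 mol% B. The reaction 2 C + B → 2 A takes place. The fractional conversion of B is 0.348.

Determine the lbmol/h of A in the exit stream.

583 lbmol/h

B reacted = 0.348 × 838.1 = 291.7 lbmol/h; ν_B = −1, so ξ = 291.7/1 = 291.7 lbmol/h.
Outlet amounts (n = n₀ + ν ξ):
  C: 4942 − 2(291.7) = 4359
  B: 838.1 − 1(291.7) = 546.4
  A: 0 + 2(291.7) = 583.3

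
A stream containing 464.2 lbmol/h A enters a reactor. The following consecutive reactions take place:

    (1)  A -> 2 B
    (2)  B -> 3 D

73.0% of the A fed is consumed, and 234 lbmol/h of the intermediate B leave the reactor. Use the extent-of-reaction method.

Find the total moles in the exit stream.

1690 lbmol/h

Conversion of A: A consumed = 1ξ₁ = 0.73 × 464.2 → ξ₁ = 338.9 lbmol/h.
B balance: n_B = 0 + 2ξ₁ − 1ξ₂ = 234 → ξ₂ = (2·338.9 − 234)/1 = 443.7 lbmol/h.
Outlet amounts (n = n₀ + Σ ν·ξ):
  A: 464.2 − 1(338.9) = 125.3
  B: 0 + 2(338.9) − 1(443.7) = 234
  D: 0 + 3(443.7) = 1331
Total out = 125.3 + 234 + 1331 = 1691 lbmol/h.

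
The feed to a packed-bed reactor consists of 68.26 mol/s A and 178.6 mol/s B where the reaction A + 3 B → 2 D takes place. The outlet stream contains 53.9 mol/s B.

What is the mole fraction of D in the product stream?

For B: n = n₀ − 3ξ → 53.9 = 178.6 − 3ξ, giving ξ = 41.57 mol/s.
Outlet amounts (n = n₀ + ν ξ):
  A: 68.26 − 1(41.57) = 26.69
  B: 178.6 − 3(41.57) = 53.9
  D: 0 + 2(41.57) = 83.13
Total out = 163.7 mol/s; y_D = 83.13 / 163.7 = 0.5078.

0.508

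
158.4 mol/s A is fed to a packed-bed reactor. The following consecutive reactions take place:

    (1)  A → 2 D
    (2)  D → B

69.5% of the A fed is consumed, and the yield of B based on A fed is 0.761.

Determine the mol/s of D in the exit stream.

99.6 mol/s

Conversion of A: A consumed = 1ξ₁ = 0.695 × 158.4 → ξ₁ = 110.1 mol/s.
Yield of B: 1ξ₂ / 158.4 = 0.761 → ξ₂ = 120.5 mol/s.
Outlet amounts (n = n₀ + Σ ν·ξ):
  A: 158.4 − 1(110.1) = 48.31
  D: 0 + 2(110.1) − 1(120.5) = 99.63
  B: 0 + 1(120.5) = 120.5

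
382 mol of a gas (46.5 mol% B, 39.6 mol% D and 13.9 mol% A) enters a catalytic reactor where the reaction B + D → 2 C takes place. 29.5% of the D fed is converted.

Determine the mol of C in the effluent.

D reacted = 0.295 × 151.3 = 44.63 mol; ν_D = −1, so ξ = 44.63/1 = 44.63 mol.
Outlet amounts (n = n₀ + ν ξ):
  B: 177.6 − 1(44.63) = 133
  D: 151.3 − 1(44.63) = 106.6
  C: 0 + 2(44.63) = 89.25
  A: 53.1 (inert)

89.3 mol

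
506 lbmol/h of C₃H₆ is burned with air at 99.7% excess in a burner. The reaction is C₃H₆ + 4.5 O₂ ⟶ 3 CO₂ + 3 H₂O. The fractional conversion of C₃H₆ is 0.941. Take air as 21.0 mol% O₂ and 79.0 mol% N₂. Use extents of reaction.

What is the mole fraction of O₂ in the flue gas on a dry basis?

0.115

Stoichiometric O₂ = 4.5 × 506 = 2277 lbmol/h; O₂ fed = 2277 × 1.997 = 4547 lbmol/h.
N₂ fed = 4547 × 79/21 = 17110 lbmol/h.
Fuel reacted = 0.941 × 506 → ξ = 476.1 lbmol/h.
Outlet (n = n₀ + ν ξ):
  C₃H₆: 506 − 1(476.1) = 29.85
  O₂: 4547 − 4.5(476.1) = 2405
  N₂: 17110 (inert)
  CO₂: 0 + 3(476.1) = 1428
  H₂O: 0 + 3(476.1) = 1428
Dry total = 20970 lbmol/h; y_O₂ (dry) = 2405 / 20970 = 0.1147.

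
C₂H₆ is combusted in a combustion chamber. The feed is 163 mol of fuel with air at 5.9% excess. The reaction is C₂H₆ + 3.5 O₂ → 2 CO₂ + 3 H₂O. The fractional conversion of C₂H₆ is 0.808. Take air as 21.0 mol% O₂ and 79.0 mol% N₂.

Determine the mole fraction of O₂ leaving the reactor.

0.0461

Stoichiometric O₂ = 3.5 × 163 = 570.5 mol; O₂ fed = 570.5 × 1.059 = 604.2 mol.
N₂ fed = 604.2 × 79/21 = 2273 mol.
Fuel reacted = 0.808 × 163 → ξ = 131.7 mol.
Outlet (n = n₀ + ν ξ):
  C₂H₆: 163 − 1(131.7) = 31.3
  O₂: 604.2 − 3.5(131.7) = 143.2
  N₂: 2273 (inert)
  CO₂: 0 + 2(131.7) = 263.4
  H₂O: 0 + 3(131.7) = 395.1
Total out = 3106 mol; y_O₂ = 143.2 / 3106 = 0.04611.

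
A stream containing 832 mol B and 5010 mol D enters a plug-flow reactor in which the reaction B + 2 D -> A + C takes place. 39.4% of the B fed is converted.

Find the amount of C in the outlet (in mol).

B reacted = 0.394 × 832 = 327.8 mol; ν_B = −1, so ξ = 327.8/1 = 327.8 mol.
Outlet amounts (n = n₀ + ν ξ):
  B: 832 − 1(327.8) = 504.2
  D: 5010 − 2(327.8) = 4354
  A: 0 + 1(327.8) = 327.8
  C: 0 + 1(327.8) = 327.8

328 mol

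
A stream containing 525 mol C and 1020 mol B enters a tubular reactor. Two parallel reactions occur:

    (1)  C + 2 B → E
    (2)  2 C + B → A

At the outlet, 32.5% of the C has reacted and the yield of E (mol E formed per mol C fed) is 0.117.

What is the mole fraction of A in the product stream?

0.0416

Yield of E: 1ξ₁ / 525 = 0.117 → ξ₁ = 61.43 mol.
Conversion of C: 1ξ₁ + 2ξ₂ = 0.325 × 525 = 170.6 → ξ₂ = 54.6 mol.
Outlet amounts (n = n₀ + Σ ν·ξ):
  C: 525 − 1(61.43) − 2(54.6) = 354.4
  B: 1020 − 2(61.43) − 1(54.6) = 842.5
  E: 0 + 1(61.43) = 61.43
  A: 0 + 1(54.6) = 54.6
Total out = 1313 mol; y_A = 54.6 / 1313 = 0.04159.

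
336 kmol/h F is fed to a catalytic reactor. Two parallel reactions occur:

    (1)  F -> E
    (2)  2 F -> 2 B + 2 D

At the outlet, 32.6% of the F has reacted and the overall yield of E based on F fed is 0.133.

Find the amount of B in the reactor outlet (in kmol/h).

64.8 kmol/h

Yield of E: 1ξ₁ / 336 = 0.133 → ξ₁ = 44.69 kmol/h.
Conversion of F: 1ξ₁ + 2ξ₂ = 0.326 × 336 = 109.5 → ξ₂ = 32.42 kmol/h.
Outlet amounts (n = n₀ + Σ ν·ξ):
  F: 336 − 1(44.69) − 2(32.42) = 226.5
  E: 0 + 1(44.69) = 44.69
  B: 0 + 2(32.42) = 64.85
  D: 0 + 2(32.42) = 64.85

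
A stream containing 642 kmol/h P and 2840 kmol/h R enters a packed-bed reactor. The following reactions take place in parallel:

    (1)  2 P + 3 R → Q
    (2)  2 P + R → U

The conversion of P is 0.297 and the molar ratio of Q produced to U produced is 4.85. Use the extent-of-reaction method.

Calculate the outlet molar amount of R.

2590 kmol/h

Conversion of P: P consumed = 0.297 × 642 = 190.7 kmol/h = 2ξ₁ + 2ξ₂.
Selectivity: 1ξ₁ / (1ξ₂) = 4.85 → ξ₁ = 4.85 ξ₂.
Substitute: (2·4.85 + 2) ξ₂ = 190.7 → ξ₂ = 16.3 kmol/h, ξ₁ = 79.04 kmol/h.
Outlet amounts (n = n₀ + Σ ν·ξ):
  P: 642 − 2(79.04) − 2(16.3) = 451.3
  R: 2840 − 3(79.04) − 1(16.3) = 2587
  Q: 0 + 1(79.04) = 79.04
  U: 0 + 1(16.3) = 16.3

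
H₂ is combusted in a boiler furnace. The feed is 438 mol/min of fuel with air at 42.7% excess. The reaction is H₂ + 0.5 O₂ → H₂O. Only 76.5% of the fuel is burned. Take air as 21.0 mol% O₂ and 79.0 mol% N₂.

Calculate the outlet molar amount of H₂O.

335 mol/min

Stoichiometric O₂ = 0.5 × 438 = 219 mol/min; O₂ fed = 219 × 1.427 = 312.5 mol/min.
N₂ fed = 312.5 × 79/21 = 1176 mol/min.
Fuel reacted = 0.765 × 438 → ξ = 335.1 mol/min.
Outlet (n = n₀ + ν ξ):
  H₂: 438 − 1(335.1) = 102.9
  O₂: 312.5 − 0.5(335.1) = 145
  N₂: 1176 (inert)
  H₂O: 0 + 1(335.1) = 335.1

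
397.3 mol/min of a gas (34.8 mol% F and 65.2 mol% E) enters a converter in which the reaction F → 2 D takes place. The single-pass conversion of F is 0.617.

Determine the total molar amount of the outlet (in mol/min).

483 mol/min

F reacted = 0.617 × 138.3 = 85.31 mol/min; ν_F = −1, so ξ = 85.31/1 = 85.31 mol/min.
Outlet amounts (n = n₀ + ν ξ):
  F: 138.3 − 1(85.31) = 52.95
  D: 0 + 2(85.31) = 170.6
  E: 259 (inert)
Total out = 52.95 + 170.6 + 259 = 482.6 mol/min.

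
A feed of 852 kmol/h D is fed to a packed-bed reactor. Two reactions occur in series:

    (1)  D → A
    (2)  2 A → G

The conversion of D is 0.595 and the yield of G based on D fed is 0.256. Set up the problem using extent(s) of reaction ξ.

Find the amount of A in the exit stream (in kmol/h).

Conversion of D: D consumed = 1ξ₁ = 0.595 × 852 → ξ₁ = 506.9 kmol/h.
Yield of G: 1ξ₂ / 852 = 0.256 → ξ₂ = 218.1 kmol/h.
Outlet amounts (n = n₀ + Σ ν·ξ):
  D: 852 − 1(506.9) = 345.1
  A: 0 + 1(506.9) − 2(218.1) = 70.72
  G: 0 + 1(218.1) = 218.1

70.7 kmol/h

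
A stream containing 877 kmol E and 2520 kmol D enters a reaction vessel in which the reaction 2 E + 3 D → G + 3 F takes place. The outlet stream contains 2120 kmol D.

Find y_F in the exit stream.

For D: n = n₀ − 3ξ → 2120 = 2520 − 3ξ, giving ξ = 133.3 kmol.
Outlet amounts (n = n₀ + ν ξ):
  E: 877 − 2(133.3) = 610.3
  D: 2520 − 3(133.3) = 2120
  G: 0 + 1(133.3) = 133.3
  F: 0 + 3(133.3) = 400
Total out = 3264 kmol; y_F = 400 / 3264 = 0.1226.

0.123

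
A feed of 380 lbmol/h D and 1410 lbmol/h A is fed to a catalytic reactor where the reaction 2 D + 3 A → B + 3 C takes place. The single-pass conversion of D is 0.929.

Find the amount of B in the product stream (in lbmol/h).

177 lbmol/h

D reacted = 0.929 × 380 = 353 lbmol/h; ν_D = −2, so ξ = 353/2 = 176.5 lbmol/h.
Outlet amounts (n = n₀ + ν ξ):
  D: 380 − 2(176.5) = 26.98
  A: 1410 − 3(176.5) = 880.5
  B: 0 + 1(176.5) = 176.5
  C: 0 + 3(176.5) = 529.5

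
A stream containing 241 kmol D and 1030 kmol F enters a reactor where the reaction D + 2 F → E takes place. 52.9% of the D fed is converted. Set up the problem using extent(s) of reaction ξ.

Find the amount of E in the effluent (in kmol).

D reacted = 0.529 × 241 = 127.5 kmol; ν_D = −1, so ξ = 127.5/1 = 127.5 kmol.
Outlet amounts (n = n₀ + ν ξ):
  D: 241 − 1(127.5) = 113.5
  F: 1030 − 2(127.5) = 775
  E: 0 + 1(127.5) = 127.5

127 kmol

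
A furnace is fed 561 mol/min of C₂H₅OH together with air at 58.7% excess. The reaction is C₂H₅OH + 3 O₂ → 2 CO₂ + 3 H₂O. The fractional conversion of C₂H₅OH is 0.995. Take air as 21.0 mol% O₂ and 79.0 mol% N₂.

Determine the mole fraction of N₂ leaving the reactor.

0.726

Stoichiometric O₂ = 3 × 561 = 1683 mol/min; O₂ fed = 1683 × 1.587 = 2671 mol/min.
N₂ fed = 2671 × 79/21 = 10050 mol/min.
Fuel reacted = 0.995 × 561 → ξ = 558.2 mol/min.
Outlet (n = n₀ + ν ξ):
  C₂H₅OH: 561 − 1(558.2) = 2.805
  O₂: 2671 − 3(558.2) = 996.3
  N₂: 10050 (inert)
  CO₂: 0 + 2(558.2) = 1116
  H₂O: 0 + 3(558.2) = 1675
Total out = 13840 mol/min; y_N₂ = 10050 / 13840 = 0.7261.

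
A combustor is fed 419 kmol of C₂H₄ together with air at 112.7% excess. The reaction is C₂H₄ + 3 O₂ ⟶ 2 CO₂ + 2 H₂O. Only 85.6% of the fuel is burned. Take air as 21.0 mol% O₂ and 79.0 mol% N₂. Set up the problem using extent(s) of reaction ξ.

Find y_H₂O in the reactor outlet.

Stoichiometric O₂ = 3 × 419 = 1257 kmol; O₂ fed = 1257 × 2.127 = 2674 kmol.
N₂ fed = 2674 × 79/21 = 10060 kmol.
Fuel reacted = 0.856 × 419 → ξ = 358.7 kmol.
Outlet (n = n₀ + ν ξ):
  C₂H₄: 419 − 1(358.7) = 60.34
  O₂: 2674 − 3(358.7) = 1598
  N₂: 10060 (inert)
  CO₂: 0 + 2(358.7) = 717.3
  H₂O: 0 + 2(358.7) = 717.3
Total out = 13150 kmol; y_H₂O = 717.3 / 13150 = 0.05455.

0.0545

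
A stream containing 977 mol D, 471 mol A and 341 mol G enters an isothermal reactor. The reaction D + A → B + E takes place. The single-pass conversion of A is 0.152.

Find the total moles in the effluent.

1790 mol

A reacted = 0.152 × 471 = 71.59 mol; ν_A = −1, so ξ = 71.59/1 = 71.59 mol.
Outlet amounts (n = n₀ + ν ξ):
  D: 977 − 1(71.59) = 905.4
  A: 471 − 1(71.59) = 399.4
  B: 0 + 1(71.59) = 71.59
  E: 0 + 1(71.59) = 71.59
  G: 341 (inert)
Total out = 905.4 + 399.4 + 71.59 + 71.59 + 341 = 1789 mol.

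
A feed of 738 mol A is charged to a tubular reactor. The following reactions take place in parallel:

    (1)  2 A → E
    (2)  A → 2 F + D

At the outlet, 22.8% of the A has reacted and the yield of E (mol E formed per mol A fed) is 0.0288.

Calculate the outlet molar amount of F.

Yield of E: 1ξ₁ / 738 = 0.0288 → ξ₁ = 21.25 mol.
Conversion of A: 2ξ₁ + 1ξ₂ = 0.228 × 738 = 168.3 → ξ₂ = 125.8 mol.
Outlet amounts (n = n₀ + Σ ν·ξ):
  A: 738 − 2(21.25) − 1(125.8) = 569.7
  E: 0 + 1(21.25) = 21.25
  F: 0 + 2(125.8) = 251.5
  D: 0 + 1(125.8) = 125.8

252 mol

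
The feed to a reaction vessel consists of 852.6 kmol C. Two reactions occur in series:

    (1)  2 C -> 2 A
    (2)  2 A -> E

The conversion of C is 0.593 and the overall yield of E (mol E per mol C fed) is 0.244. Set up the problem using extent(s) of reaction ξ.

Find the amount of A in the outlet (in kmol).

89.5 kmol

Conversion of C: C consumed = 2ξ₁ = 0.593 × 852.6 → ξ₁ = 252.8 kmol.
Yield of E: 1ξ₂ / 852.6 = 0.244 → ξ₂ = 208 kmol.
Outlet amounts (n = n₀ + Σ ν·ξ):
  C: 852.6 − 2(252.8) = 347
  A: 0 + 2(252.8) − 2(208) = 89.52
  E: 0 + 1(208) = 208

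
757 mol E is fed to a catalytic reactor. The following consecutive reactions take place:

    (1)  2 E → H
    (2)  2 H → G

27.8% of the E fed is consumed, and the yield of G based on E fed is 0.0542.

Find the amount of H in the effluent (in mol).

23.2 mol

Conversion of E: E consumed = 2ξ₁ = 0.278 × 757 → ξ₁ = 105.2 mol.
Yield of G: 1ξ₂ / 757 = 0.0542 → ξ₂ = 41.03 mol.
Outlet amounts (n = n₀ + Σ ν·ξ):
  E: 757 − 2(105.2) = 546.6
  H: 0 + 1(105.2) − 2(41.03) = 23.16
  G: 0 + 1(41.03) = 41.03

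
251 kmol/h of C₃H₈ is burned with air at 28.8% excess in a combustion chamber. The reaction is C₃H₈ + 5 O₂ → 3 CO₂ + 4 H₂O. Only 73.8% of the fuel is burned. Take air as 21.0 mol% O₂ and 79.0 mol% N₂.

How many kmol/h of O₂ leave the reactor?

Stoichiometric O₂ = 5 × 251 = 1255 kmol/h; O₂ fed = 1255 × 1.288 = 1616 kmol/h.
N₂ fed = 1616 × 79/21 = 6081 kmol/h.
Fuel reacted = 0.738 × 251 → ξ = 185.2 kmol/h.
Outlet (n = n₀ + ν ξ):
  C₃H₈: 251 − 1(185.2) = 65.76
  O₂: 1616 − 5(185.2) = 690.2
  N₂: 6081 (inert)
  CO₂: 0 + 3(185.2) = 555.7
  H₂O: 0 + 4(185.2) = 741

690 kmol/h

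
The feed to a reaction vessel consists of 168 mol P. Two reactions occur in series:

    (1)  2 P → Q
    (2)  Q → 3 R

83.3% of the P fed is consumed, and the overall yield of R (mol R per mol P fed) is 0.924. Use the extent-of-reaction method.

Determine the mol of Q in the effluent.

Conversion of P: P consumed = 2ξ₁ = 0.833 × 168 → ξ₁ = 69.97 mol.
Yield of R: 3ξ₂ / 168 = 0.924 → ξ₂ = 51.74 mol.
Outlet amounts (n = n₀ + Σ ν·ξ):
  P: 168 − 2(69.97) = 28.06
  Q: 0 + 1(69.97) − 1(51.74) = 18.23
  R: 0 + 3(51.74) = 155.2

18.2 mol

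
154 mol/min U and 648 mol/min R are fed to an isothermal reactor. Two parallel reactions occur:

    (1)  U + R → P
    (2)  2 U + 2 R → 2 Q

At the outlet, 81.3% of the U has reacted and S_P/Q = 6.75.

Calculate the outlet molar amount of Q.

16.2 mol/min

Conversion of U: U consumed = 0.813 × 154 = 125.2 mol/min = 1ξ₁ + 2ξ₂.
Selectivity: 1ξ₁ / (2ξ₂) = 6.75 → ξ₁ = 13.5 ξ₂.
Substitute: (1·13.5 + 2) ξ₂ = 125.2 → ξ₂ = 8.078 mol/min, ξ₁ = 109 mol/min.
Outlet amounts (n = n₀ + Σ ν·ξ):
  U: 154 − 1(109) − 2(8.078) = 28.8
  R: 648 − 1(109) − 2(8.078) = 522.8
  P: 0 + 1(109) = 109
  Q: 0 + 2(8.078) = 16.16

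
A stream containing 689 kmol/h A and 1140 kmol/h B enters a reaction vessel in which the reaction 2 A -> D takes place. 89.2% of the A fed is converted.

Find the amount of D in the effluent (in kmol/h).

A reacted = 0.892 × 689 = 614.6 kmol/h; ν_A = −2, so ξ = 614.6/2 = 307.3 kmol/h.
Outlet amounts (n = n₀ + ν ξ):
  A: 689 − 2(307.3) = 74.41
  D: 0 + 1(307.3) = 307.3
  B: 1140 (inert)

307 kmol/h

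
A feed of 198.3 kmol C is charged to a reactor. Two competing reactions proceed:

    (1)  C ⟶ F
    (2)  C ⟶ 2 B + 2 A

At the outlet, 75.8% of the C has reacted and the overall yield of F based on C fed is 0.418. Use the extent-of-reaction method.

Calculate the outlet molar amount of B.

Yield of F: 1ξ₁ / 198.3 = 0.418 → ξ₁ = 82.89 kmol.
Conversion of C: 1ξ₁ + 1ξ₂ = 0.758 × 198.3 = 150.3 → ξ₂ = 67.42 kmol.
Outlet amounts (n = n₀ + Σ ν·ξ):
  C: 198.3 − 1(82.89) − 1(67.42) = 47.99
  F: 0 + 1(82.89) = 82.89
  B: 0 + 2(67.42) = 134.8
  A: 0 + 2(67.42) = 134.8

135 kmol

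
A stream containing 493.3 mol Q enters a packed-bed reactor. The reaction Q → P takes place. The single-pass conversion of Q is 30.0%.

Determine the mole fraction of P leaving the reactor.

0.3

Q reacted = 0.3 × 493.3 = 148 mol; ν_Q = −1, so ξ = 148/1 = 148 mol.
Outlet amounts (n = n₀ + ν ξ):
  Q: 493.3 − 1(148) = 345.3
  P: 0 + 1(148) = 148
Total out = 493.3 mol; y_P = 148 / 493.3 = 0.3.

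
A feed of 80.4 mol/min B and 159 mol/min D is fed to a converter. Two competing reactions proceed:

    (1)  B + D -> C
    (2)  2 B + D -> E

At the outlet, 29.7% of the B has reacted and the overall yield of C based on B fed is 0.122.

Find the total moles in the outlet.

216 mol/min

Yield of C: 1ξ₁ / 80.4 = 0.122 → ξ₁ = 9.809 mol/min.
Conversion of B: 1ξ₁ + 2ξ₂ = 0.297 × 80.4 = 23.88 → ξ₂ = 7.035 mol/min.
Outlet amounts (n = n₀ + Σ ν·ξ):
  B: 80.4 − 1(9.809) − 2(7.035) = 56.52
  D: 159 − 1(9.809) − 1(7.035) = 142.2
  C: 0 + 1(9.809) = 9.809
  E: 0 + 1(7.035) = 7.035
Total out = 56.52 + 142.2 + 9.809 + 7.035 = 215.5 mol/min.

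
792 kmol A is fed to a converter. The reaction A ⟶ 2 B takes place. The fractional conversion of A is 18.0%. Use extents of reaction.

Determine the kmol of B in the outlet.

A reacted = 0.18 × 792 = 142.6 kmol; ν_A = −1, so ξ = 142.6/1 = 142.6 kmol.
Outlet amounts (n = n₀ + ν ξ):
  A: 792 − 1(142.6) = 649.4
  B: 0 + 2(142.6) = 285.1

285 kmol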